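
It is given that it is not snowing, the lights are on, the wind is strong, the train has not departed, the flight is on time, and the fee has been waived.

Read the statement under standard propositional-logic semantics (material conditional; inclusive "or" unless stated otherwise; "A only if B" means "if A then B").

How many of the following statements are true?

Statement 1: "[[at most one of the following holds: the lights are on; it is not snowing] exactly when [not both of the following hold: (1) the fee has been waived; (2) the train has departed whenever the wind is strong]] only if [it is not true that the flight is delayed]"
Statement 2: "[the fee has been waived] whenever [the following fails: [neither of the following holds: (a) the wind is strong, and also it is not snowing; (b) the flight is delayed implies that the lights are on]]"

Let R = "the lights are on" (T), M = "it is snowing" (F), S = "the fee has been waived" (T), V = "the wind is strong" (T), D = "the train has departed" (F), H = "the flight is delayed" (F).

Statement 1: Parsed as ((R ↑ ¬M) ↔ (S ↑ (V → D))) → ¬H

¬M = ¬F = T
R ↑ ¬M = T ↑ T = F
V → D = T → F = F
S ↑ (V → D) = T ↑ F = T
(R ↑ ¬M) ↔ (S ↑ (V → D)) = F ↔ T = F
¬H = ¬F = T
((R ↑ ¬M) ↔ (S ↑ (V → D))) → ¬H = F → T = T
Thus Statement 1 is true.

Statement 2: In symbols: ¬((V ∧ ¬M) ↓ (H → R)) → S

¬M = ¬F = T
V ∧ ¬M = T ∧ T = T
H → R = F → T = T
(V ∧ ¬M) ↓ (H → R) = T ↓ T = F
¬((V ∧ ¬M) ↓ (H → R)) = ¬F = T
¬((V ∧ ¬M) ↓ (H → R)) → S = T → T = T
Thus Statement 2 is true.

2 of the 2 statements are true (Statement 1, Statement 2).

2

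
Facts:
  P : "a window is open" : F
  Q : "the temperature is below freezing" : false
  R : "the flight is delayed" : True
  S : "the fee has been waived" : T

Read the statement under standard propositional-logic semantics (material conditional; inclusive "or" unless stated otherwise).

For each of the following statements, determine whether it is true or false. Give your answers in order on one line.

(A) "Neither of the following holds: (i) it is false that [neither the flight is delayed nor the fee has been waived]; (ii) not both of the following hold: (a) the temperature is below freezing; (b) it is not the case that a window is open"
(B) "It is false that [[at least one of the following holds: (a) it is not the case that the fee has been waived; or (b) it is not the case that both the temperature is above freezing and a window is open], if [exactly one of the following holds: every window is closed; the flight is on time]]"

(A) F / (B) F

(A): Formalization: ¬(R ↓ S) ↓ (Q ↑ ¬P)

R ↓ S = T ↓ T = F
¬(R ↓ S) = ¬F = T
¬P = ¬F = T
Q ↑ ¬P = F ↑ T = T
¬(R ↓ S) ↓ (Q ↑ ¬P) = T ↓ T = F
Thus (A) is false.

(B): This is ¬((¬P ⊕ ¬R) → (¬S ∨ (¬Q ↑ P))).

¬P = ¬F = T
¬R = ¬T = F
¬P ⊕ ¬R = T ⊕ F = T
¬S = ¬T = F
¬Q = ¬F = T
¬Q ↑ P = T ↑ F = T
¬S ∨ (¬Q ↑ P) = F ∨ T = T
(¬P ⊕ ¬R) → (¬S ∨ (¬Q ↑ P)) = T → T = T
¬((¬P ⊕ ¬R) → (¬S ∨ (¬Q ↑ P))) = ¬T = F
Hence (B) is false.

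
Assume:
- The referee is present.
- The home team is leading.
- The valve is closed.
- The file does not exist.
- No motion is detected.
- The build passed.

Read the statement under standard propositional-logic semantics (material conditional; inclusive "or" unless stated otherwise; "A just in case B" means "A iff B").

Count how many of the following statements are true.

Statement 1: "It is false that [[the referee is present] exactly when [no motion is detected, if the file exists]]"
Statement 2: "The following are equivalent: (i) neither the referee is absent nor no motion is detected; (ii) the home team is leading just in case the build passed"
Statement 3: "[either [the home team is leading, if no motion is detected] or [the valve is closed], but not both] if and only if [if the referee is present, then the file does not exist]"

0

Let Q = "the referee is present" (True), R = "the file exists" (False), V = "motion is detected" (False), M = "the home team is leading" (True), S = "the build passed" (True), K = "the valve is open" (False).

Statement 1: Formalization: not (Q iff (R -> not V))

not V = not False = True
R -> not V = False -> True = True
Q iff (R -> not V) = True iff True = True
not (Q iff (R -> not V)) = not True = False
Hence Statement 1 is false.

Statement 2: This is (not Q nor not V) iff (M iff S).

not Q = not True = False
not V = not False = True
not Q nor not V = False nor True = False
M iff S = True iff True = True
(not Q nor not V) iff (M iff S) = False iff True = False
Thus Statement 2 is false.

Statement 3: This is ((not V -> M) xor not K) iff (Q -> not R).

not V = not False = True
not V -> M = True -> True = True
not K = not False = True
(not V -> M) xor not K = True xor True = False
not R = not False = True
Q -> not R = True -> True = True
((not V -> M) xor not K) iff (Q -> not R) = False iff True = False
Thus Statement 3 is false.

True statements: 0 (none).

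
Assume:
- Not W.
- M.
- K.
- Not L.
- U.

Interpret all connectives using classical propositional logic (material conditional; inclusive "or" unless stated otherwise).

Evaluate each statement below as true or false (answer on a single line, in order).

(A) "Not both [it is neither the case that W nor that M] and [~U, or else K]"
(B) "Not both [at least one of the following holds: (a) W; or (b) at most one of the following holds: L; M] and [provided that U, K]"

(A) true, (B) false

(A): Parsed as (W ↓ M) ↑ (¬U ∨ K)

W ↓ M = F ↓ T = F
¬U = ¬T = F
¬U ∨ K = F ∨ T = T
(W ↓ M) ↑ (¬U ∨ K) = F ↑ T = T
Hence (A) is true.

(B): This is (W ∨ (L ↑ M)) ↑ (U → K).

L ↑ M = F ↑ T = T
W ∨ (L ↑ M) = F ∨ T = T
U → K = T → T = T
(W ∨ (L ↑ M)) ↑ (U → K) = T ↑ T = F
Thus (B) is false.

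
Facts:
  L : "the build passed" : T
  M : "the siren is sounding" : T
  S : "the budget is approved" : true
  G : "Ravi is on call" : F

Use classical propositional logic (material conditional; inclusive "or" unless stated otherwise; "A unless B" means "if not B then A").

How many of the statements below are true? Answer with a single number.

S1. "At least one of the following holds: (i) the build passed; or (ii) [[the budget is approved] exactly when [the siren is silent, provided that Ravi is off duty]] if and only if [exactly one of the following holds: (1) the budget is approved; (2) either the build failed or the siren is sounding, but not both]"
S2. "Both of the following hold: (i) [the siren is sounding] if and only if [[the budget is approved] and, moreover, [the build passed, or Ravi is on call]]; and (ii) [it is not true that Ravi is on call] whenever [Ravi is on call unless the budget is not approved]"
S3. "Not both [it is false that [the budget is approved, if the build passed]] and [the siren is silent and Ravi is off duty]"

3

S1: This is L or ((S iff (not G -> not M)) iff (S xor (not L xor M))).

not G = not False = True
not M = not True = False
not G -> not M = True -> False = False
S iff (not G -> not M) = True iff False = False
not L = not True = False
not L xor M = False xor True = True
S xor (not L xor M) = True xor True = False
(S iff (not G -> not M)) iff (S xor (not L xor M)) = False iff False = True
L or ((S iff (not G -> not M)) iff (S xor (not L xor M))) = True or True = True
Thus S1 is true.

S2: This is (M iff (S and (L or G))) and ((G or not S) -> not G).

L or G = True or False = True
S and (L or G) = True and True = True
M iff (S and (L or G)) = True iff True = True
not S = not True = False
G or not S = False or False = False
not G = not False = True
(G or not S) -> not G = False -> True = True
(M iff (S and (L or G))) and ((G or not S) -> not G) = True and True = True
So S2 is true.

S3: Formalization: not (L -> S) nand (not M and not G)

L -> S = True -> True = True
not (L -> S) = not True = False
not M = not True = False
not G = not False = True
not M and not G = False and True = False
not (L -> S) nand (not M and not G) = False nand False = True
Thus S3 is true.

3 of the 3 statements are true (S1, S2, S3).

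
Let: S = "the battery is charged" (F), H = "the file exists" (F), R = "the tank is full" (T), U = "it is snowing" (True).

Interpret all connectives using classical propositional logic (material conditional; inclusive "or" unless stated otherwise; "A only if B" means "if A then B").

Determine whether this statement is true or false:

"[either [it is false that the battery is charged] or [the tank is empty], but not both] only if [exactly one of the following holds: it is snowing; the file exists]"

true

This is (not S xor not R) -> (U xor H).

not S = not False = True
not R = not True = False
not S xor not R = True xor False = True
U xor H = True xor False = True
(not S xor not R) -> (U xor H) = True -> True = True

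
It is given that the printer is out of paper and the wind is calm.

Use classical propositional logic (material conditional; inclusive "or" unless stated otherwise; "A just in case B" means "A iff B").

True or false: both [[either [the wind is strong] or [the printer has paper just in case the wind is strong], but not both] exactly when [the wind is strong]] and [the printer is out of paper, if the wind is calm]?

False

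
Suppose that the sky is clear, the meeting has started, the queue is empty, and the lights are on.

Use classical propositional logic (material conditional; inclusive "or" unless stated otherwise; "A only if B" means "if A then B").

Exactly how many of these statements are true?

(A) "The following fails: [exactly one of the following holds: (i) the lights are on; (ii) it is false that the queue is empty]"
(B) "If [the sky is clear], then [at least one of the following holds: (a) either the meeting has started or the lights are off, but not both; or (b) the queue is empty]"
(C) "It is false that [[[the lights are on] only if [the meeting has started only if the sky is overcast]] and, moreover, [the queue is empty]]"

Let S = "the lights are on" (T), R = "the queue is empty" (T), P = "the sky is overcast" (F), Q = "the meeting has started" (T).

(A): In symbols: ~(S xor ~R)

~R = ~T = F
S xor ~R = T xor F = T
~(S xor ~R) = ~T = F
Hence (A) is false.

(B): In symbols: ~P -> ((Q xor ~S) | R)

~P = ~F = T
~S = ~T = F
Q xor ~S = T xor F = T
(Q xor ~S) | R = T | T = T
~P -> ((Q xor ~S) | R) = T -> T = T
Hence (B) is true.

(C): Formalization: ~((S -> (Q -> P)) & R)

Q -> P = T -> F = F
S -> (Q -> P) = T -> F = F
(S -> (Q -> P)) & R = F & T = F
~((S -> (Q -> P)) & R) = ~F = T
Thus (C) is true.

True statements: 2 ((B), (C)).

2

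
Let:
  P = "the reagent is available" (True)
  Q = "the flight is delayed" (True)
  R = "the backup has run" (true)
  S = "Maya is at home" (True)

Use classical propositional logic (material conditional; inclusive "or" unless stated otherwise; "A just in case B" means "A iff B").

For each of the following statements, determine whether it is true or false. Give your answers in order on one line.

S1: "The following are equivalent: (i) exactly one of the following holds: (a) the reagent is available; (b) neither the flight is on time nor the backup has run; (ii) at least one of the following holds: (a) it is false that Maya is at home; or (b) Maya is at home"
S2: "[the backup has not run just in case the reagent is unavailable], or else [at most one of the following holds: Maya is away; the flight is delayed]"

S1: This is (P ⊕ (¬Q ↓ R)) ↔ (¬S ∨ S).

¬Q = ¬T = F
¬Q ↓ R = F ↓ T = F
P ⊕ (¬Q ↓ R) = T ⊕ F = T
¬S = ¬T = F
¬S ∨ S = F ∨ T = T
(P ⊕ (¬Q ↓ R)) ↔ (¬S ∨ S) = T ↔ T = T
Thus S1 is true.

S2: In symbols: (¬R ↔ ¬P) ∨ (¬S ↑ Q)

¬R = ¬T = F
¬P = ¬T = F
¬R ↔ ¬P = F ↔ F = T
¬S = ¬T = F
¬S ↑ Q = F ↑ T = T
(¬R ↔ ¬P) ∨ (¬S ↑ Q) = T ∨ T = T
Thus S2 is true.

S1 true; S2 true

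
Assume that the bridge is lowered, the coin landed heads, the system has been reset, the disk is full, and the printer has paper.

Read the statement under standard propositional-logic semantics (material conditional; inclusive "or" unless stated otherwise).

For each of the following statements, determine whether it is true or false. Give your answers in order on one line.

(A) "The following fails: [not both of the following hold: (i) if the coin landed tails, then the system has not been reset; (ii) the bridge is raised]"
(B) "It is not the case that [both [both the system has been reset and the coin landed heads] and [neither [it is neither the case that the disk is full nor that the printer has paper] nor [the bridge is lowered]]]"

(A) False, (B) True

Let Q = "the coin landed heads" (T), R = "the system has been reset" (T), P = "the bridge is raised" (F), S = "the disk is full" (T), U = "the printer has paper" (T).

(A): In symbols: ~((~Q -> ~R) nand P)

~Q = ~T = F
~R = ~T = F
~Q -> ~R = F -> F = T
(~Q -> ~R) nand P = T nand F = T
~((~Q -> ~R) nand P) = ~T = F
Hence (A) is false.

(B): Formalization: ~((R & Q) & ((S nor U) nor ~P))

R & Q = T & T = T
S nor U = T nor T = F
~P = ~F = T
(S nor U) nor ~P = F nor T = F
(R & Q) & ((S nor U) nor ~P) = T & F = F
~((R & Q) & ((S nor U) nor ~P)) = ~F = T
Thus (B) is true.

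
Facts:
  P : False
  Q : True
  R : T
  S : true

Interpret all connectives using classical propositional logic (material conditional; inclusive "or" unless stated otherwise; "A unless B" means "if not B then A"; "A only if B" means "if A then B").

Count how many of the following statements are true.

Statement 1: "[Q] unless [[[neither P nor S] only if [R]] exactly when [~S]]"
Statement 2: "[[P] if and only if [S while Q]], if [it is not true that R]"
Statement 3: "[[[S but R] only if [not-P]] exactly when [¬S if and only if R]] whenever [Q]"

Statement 1: This is Q or (((P nor S) -> R) iff not S).

P nor S = False nor True = False
(P nor S) -> R = False -> True = True
not S = not True = False
((P nor S) -> R) iff not S = True iff False = False
Q or (((P nor S) -> R) iff not S) = True or False = True
Hence Statement 1 is true.

Statement 2: Parsed as not R -> (P iff (S and Q))

not R = not True = False
S and Q = True and True = True
P iff (S and Q) = False iff True = False
not R -> (P iff (S and Q)) = False -> False = True
So Statement 2 is true.

Statement 3: Parsed as Q -> (((S and R) -> not P) iff (not S iff R))

S and R = True and True = True
not P = not False = True
(S and R) -> not P = True -> True = True
not S = not True = False
not S iff R = False iff True = False
((S and R) -> not P) iff (not S iff R) = True iff False = False
Q -> (((S and R) -> not P) iff (not S iff R)) = True -> False = False
Hence Statement 3 is false.

2 of the 3 statements are true.

2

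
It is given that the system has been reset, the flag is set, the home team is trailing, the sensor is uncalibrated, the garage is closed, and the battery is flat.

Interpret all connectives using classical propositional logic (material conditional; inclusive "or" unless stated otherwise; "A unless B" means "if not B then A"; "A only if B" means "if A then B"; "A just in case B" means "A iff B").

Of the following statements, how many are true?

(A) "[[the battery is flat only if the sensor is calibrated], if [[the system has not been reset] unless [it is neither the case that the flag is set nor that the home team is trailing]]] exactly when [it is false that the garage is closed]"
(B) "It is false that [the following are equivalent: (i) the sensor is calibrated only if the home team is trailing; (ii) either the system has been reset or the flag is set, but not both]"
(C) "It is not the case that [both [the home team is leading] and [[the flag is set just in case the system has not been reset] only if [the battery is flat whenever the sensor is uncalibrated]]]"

2

Let P = "the system has been reset" (T), Q = "the flag is set" (T), R = "the home team is leading" (F), V = "the battery is charged" (F), S = "the sensor is calibrated" (F), U = "the garage is closed" (T).

(A): Formalization: ((¬P ∨ (Q ↓ ¬R)) → (¬V → S)) ↔ ¬U

¬P = ¬T = F
¬R = ¬F = T
Q ↓ ¬R = T ↓ T = F
¬P ∨ (Q ↓ ¬R) = F ∨ F = F
¬V = ¬F = T
¬V → S = T → F = F
(¬P ∨ (Q ↓ ¬R)) → (¬V → S) = F → F = T
¬U = ¬T = F
((¬P ∨ (Q ↓ ¬R)) → (¬V → S)) ↔ ¬U = T ↔ F = F
Thus (A) is false.

(B): In symbols: ¬((S → ¬R) ↔ (P ⊕ Q))

¬R = ¬F = T
S → ¬R = F → T = T
P ⊕ Q = T ⊕ T = F
(S → ¬R) ↔ (P ⊕ Q) = T ↔ F = F
¬((S → ¬R) ↔ (P ⊕ Q)) = ¬F = T
Thus (B) is true.

(C): Parsed as ¬(R ∧ ((Q ↔ ¬P) → (¬S → ¬V)))

¬P = ¬T = F
Q ↔ ¬P = T ↔ F = F
¬S = ¬F = T
¬V = ¬F = T
¬S → ¬V = T → T = T
(Q ↔ ¬P) → (¬S → ¬V) = F → T = T
R ∧ ((Q ↔ ¬P) → (¬S → ¬V)) = F ∧ T = F
¬(R ∧ ((Q ↔ ¬P) → (¬S → ¬V))) = ¬F = T
So (C) is true.

2 of the 3 statements are true.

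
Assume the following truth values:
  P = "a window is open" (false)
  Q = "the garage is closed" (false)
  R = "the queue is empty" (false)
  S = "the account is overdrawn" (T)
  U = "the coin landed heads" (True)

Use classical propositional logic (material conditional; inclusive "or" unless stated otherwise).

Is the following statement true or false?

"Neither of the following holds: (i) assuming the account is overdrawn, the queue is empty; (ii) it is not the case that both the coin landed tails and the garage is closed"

False.

This is (S -> R) nor (~U nand Q).

S -> R = T -> F = F
~U = ~T = F
~U nand Q = F nand F = T
(S -> R) nor (~U nand Q) = F nor T = F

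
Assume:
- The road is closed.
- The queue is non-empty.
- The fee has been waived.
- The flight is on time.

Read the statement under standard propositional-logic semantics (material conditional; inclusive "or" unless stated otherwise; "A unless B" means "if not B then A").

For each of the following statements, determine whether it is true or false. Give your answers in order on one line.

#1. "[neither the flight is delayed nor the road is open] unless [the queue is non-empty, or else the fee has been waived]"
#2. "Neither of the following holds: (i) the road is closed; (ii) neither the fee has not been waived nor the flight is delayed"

Let G = "the flight is delayed" (F), R = "the road is closed" (T), P = "the queue is empty" (F), D = "the fee has been waived" (T).

#1: Parsed as (G ↓ ¬R) ∨ (¬P ∨ D)

¬R = ¬T = F
G ↓ ¬R = F ↓ F = T
¬P = ¬F = T
¬P ∨ D = T ∨ T = T
(G ↓ ¬R) ∨ (¬P ∨ D) = T ∨ T = T
Hence #1 is true.

#2: This is R ↓ (¬D ↓ G).

¬D = ¬T = F
¬D ↓ G = F ↓ F = T
R ↓ (¬D ↓ G) = T ↓ T = F
So #2 is false.

#1 True / #2 False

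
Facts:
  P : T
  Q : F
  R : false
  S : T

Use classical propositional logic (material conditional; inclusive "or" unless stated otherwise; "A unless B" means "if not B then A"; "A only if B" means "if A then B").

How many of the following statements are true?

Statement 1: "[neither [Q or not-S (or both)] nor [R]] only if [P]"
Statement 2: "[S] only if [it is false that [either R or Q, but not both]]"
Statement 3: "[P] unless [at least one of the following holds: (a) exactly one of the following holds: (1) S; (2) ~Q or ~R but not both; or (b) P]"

3

Statement 1: Parsed as ((Q or not S) nor R) -> P

not S = not True = False
Q or not S = False or False = False
(Q or not S) nor R = False nor False = True
((Q or not S) nor R) -> P = True -> True = True
Hence Statement 1 is true.

Statement 2: In symbols: S -> not (R xor Q)

R xor Q = False xor False = False
not (R xor Q) = not False = True
S -> not (R xor Q) = True -> True = True
Thus Statement 2 is true.

Statement 3: Formalization: P or ((S xor (not Q xor not R)) or P)

not Q = not False = True
not R = not False = True
not Q xor not R = True xor True = False
S xor (not Q xor not R) = True xor False = True
(S xor (not Q xor not R)) or P = True or True = True
P or ((S xor (not Q xor not R)) or P) = True or True = True
So Statement 3 is true.

Count: 3.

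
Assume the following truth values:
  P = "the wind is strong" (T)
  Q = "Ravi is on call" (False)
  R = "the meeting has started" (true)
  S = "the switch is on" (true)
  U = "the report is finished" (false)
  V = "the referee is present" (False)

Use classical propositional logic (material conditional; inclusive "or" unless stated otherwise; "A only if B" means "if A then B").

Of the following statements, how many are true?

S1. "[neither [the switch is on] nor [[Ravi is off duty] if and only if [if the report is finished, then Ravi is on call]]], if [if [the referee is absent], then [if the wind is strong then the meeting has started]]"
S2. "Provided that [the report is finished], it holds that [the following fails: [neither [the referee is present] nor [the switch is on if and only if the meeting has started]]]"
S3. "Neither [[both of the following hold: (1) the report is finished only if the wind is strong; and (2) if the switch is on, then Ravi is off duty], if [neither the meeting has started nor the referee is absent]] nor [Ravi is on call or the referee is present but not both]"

1

S1: In symbols: (not V -> (P -> R)) -> (S nor (not Q iff (U -> Q)))

not V = not False = True
P -> R = True -> True = True
not V -> (P -> R) = True -> True = True
not Q = not False = True
U -> Q = False -> False = True
not Q iff (U -> Q) = True iff True = True
S nor (not Q iff (U -> Q)) = True nor True = False
(not V -> (P -> R)) -> (S nor (not Q iff (U -> Q))) = True -> False = False
Hence S1 is false.

S2: Formalization: U -> not (V nor (S iff R))

S iff R = True iff True = True
V nor (S iff R) = False nor True = False
not (V nor (S iff R)) = not False = True
U -> not (V nor (S iff R)) = False -> True = True
So S2 is true.

S3: Parsed as ((R nor not V) -> ((U -> P) and (S -> not Q))) nor (Q xor V)

not V = not False = True
R nor not V = True nor True = False
U -> P = False -> True = True
not Q = not False = True
S -> not Q = True -> True = True
(U -> P) and (S -> not Q) = True and True = True
(R nor not V) -> ((U -> P) and (S -> not Q)) = False -> True = True
Q xor V = False xor False = False
((R nor not V) -> ((U -> P) and (S -> not Q))) nor (Q xor V) = True nor False = False
So S3 is false.

Count: 1.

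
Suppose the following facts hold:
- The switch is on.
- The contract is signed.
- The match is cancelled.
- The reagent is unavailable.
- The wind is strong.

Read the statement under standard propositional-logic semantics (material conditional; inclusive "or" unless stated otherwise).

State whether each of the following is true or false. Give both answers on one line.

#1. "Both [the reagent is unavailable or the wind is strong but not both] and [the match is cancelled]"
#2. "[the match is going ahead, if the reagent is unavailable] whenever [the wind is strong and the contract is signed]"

Let P = "the reagent is available" (F), V = "the wind is strong" (T), H = "the match is cancelled" (T), S = "the contract is signed" (T).

#1: Parsed as (~P xor V) & H

~P = ~F = T
~P xor V = T xor T = F
(~P xor V) & H = F & T = F
Thus #1 is false.

#2: Parsed as (V & S) -> (~P -> ~H)

V & S = T & T = T
~P = ~F = T
~H = ~T = F
~P -> ~H = T -> F = F
(V & S) -> (~P -> ~H) = T -> F = F
So #2 is false.

#1 F; #2 F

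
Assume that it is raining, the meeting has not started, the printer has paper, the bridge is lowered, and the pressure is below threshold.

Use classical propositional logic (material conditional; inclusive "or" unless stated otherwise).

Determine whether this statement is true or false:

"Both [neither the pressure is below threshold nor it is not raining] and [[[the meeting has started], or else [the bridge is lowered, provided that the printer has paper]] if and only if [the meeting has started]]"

Let H = "the pressure is above threshold" (F), D = "it is raining" (T), L = "the meeting has started" (F), W = "the printer has paper" (T), Q = "the bridge is raised" (F).
In symbols: (~H nor ~D) & ((L | (W -> ~Q)) <-> L)

~H = ~F = T
~D = ~T = F
~H nor ~D = T nor F = F
~Q = ~F = T
W -> ~Q = T -> T = T
L | (W -> ~Q) = F | T = T
(L | (W -> ~Q)) <-> L = T <-> F = F
(~H nor ~D) & ((L | (W -> ~Q)) <-> L) = F & F = F

The statement is false.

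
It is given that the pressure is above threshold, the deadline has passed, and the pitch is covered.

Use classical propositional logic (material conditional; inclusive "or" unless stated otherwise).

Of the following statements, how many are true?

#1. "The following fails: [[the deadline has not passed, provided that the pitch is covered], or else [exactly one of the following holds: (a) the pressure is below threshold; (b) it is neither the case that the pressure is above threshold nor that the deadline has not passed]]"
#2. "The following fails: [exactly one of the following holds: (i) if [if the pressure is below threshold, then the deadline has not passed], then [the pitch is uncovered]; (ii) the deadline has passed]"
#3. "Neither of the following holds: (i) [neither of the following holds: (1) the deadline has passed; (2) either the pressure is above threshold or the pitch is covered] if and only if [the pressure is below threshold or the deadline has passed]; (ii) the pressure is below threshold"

2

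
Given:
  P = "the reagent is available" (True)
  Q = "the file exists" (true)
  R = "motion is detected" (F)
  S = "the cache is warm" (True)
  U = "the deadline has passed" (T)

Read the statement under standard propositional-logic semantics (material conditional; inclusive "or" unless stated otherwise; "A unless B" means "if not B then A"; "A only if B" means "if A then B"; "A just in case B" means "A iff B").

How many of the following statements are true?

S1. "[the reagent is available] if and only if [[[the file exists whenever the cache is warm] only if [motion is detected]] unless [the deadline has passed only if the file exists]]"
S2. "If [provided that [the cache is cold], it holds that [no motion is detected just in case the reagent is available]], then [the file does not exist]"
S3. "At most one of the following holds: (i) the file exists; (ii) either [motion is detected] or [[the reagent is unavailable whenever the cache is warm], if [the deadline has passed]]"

S1: Parsed as P iff (((S -> Q) -> R) or (U -> Q))

S -> Q = True -> True = True
(S -> Q) -> R = True -> False = False
U -> Q = True -> True = True
((S -> Q) -> R) or (U -> Q) = False or True = True
P iff (((S -> Q) -> R) or (U -> Q)) = True iff True = True
So S1 is true.

S2: Formalization: (not S -> (not R iff P)) -> not Q

not S = not True = False
not R = not False = True
not R iff P = True iff True = True
not S -> (not R iff P) = False -> True = True
not Q = not True = False
(not S -> (not R iff P)) -> not Q = True -> False = False
Hence S2 is false.

S3: Formalization: Q nand (R or (U -> (S -> not P)))

not P = not True = False
S -> not P = True -> False = False
U -> (S -> not P) = True -> False = False
R or (U -> (S -> not P)) = False or False = False
Q nand (R or (U -> (S -> not P))) = True nand False = True
Hence S3 is true.

2 of the 3 statements are true.

2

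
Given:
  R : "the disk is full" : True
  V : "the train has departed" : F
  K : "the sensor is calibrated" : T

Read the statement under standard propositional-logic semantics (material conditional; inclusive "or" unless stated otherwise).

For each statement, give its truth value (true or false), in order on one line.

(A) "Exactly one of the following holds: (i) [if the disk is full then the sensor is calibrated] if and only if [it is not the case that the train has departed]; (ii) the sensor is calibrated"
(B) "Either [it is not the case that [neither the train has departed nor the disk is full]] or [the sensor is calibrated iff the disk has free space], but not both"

(A): Formalization: ((R → K) ↔ ¬V) ⊕ K

R → K = T → T = T
¬V = ¬F = T
(R → K) ↔ ¬V = T ↔ T = T
((R → K) ↔ ¬V) ⊕ K = T ⊕ T = F
Hence (A) is false.

(B): Formalization: ¬(V ↓ R) ⊕ (K ↔ ¬R)

V ↓ R = F ↓ T = F
¬(V ↓ R) = ¬F = T
¬R = ¬T = F
K ↔ ¬R = T ↔ F = F
¬(V ↓ R) ⊕ (K ↔ ¬R) = T ⊕ F = T
So (B) is true.

(A) False, (B) True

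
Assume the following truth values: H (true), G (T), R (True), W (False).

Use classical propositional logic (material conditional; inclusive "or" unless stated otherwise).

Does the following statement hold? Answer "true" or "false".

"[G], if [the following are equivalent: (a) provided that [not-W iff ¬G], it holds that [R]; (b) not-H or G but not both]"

In symbols: (((¬W ↔ ¬G) → R) ↔ (¬H ⊕ G)) → G

¬W = ¬F = T
¬G = ¬T = F
¬W ↔ ¬G = T ↔ F = F
(¬W ↔ ¬G) → R = F → T = T
¬H = ¬T = F
¬H ⊕ G = F ⊕ T = T
((¬W ↔ ¬G) → R) ↔ (¬H ⊕ G) = T ↔ T = T
(((¬W ↔ ¬G) → R) ↔ (¬H ⊕ G)) → G = T → T = T

True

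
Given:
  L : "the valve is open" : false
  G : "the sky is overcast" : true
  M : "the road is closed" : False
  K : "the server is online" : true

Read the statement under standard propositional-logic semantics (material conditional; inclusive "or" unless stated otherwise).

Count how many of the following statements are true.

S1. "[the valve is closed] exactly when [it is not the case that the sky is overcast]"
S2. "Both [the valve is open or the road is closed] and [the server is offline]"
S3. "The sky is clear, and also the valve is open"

S1: This is not L iff not G.

not L = not False = True
not G = not True = False
not L iff not G = True iff False = False
Thus S1 is false.

S2: Parsed as (L or M) and not K

L or M = False or False = False
not K = not True = False
(L or M) and not K = False and False = False
Hence S2 is false.

S3: In symbols: not G and L

not G = not True = False
not G and L = False and False = False
Hence S3 is false.

True statements: 0 (none).

0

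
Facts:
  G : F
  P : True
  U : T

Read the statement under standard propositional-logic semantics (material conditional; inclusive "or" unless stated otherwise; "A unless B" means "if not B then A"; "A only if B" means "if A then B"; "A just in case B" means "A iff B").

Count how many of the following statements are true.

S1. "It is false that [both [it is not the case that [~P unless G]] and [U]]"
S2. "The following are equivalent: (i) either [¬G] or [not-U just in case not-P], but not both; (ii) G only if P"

S1: This is not (not (not P or G) and U).

not P = not True = False
not P or G = False or False = False
not (not P or G) = not False = True
not (not P or G) and U = True and True = True
not (not (not P or G) and U) = not True = False
So S1 is false.

S2: This is (not G xor (not U iff not P)) iff (G -> P).

not G = not False = True
not U = not True = False
not P = not True = False
not U iff not P = False iff False = True
not G xor (not U iff not P) = True xor True = False
G -> P = False -> True = True
(not G xor (not U iff not P)) iff (G -> P) = False iff True = False
So S2 is false.

0 of the 2 statements are true (none).

0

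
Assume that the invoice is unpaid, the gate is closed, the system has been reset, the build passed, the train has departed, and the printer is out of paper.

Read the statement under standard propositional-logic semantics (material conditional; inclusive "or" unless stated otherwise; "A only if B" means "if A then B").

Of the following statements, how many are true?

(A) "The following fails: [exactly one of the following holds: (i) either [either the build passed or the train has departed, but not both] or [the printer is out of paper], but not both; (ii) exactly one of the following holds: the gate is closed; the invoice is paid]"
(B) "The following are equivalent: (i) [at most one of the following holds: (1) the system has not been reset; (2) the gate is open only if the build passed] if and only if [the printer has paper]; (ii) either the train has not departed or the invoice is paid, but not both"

2

Let G = "the build passed" (T), S = "the train has departed" (T), D = "the printer has paper" (F), M = "the gate is open" (F), W = "the invoice is paid" (F), H = "the system has been reset" (T).

(A): Formalization: ~(((G xor S) xor ~D) xor (~M xor W))

G xor S = T xor T = F
~D = ~F = T
(G xor S) xor ~D = F xor T = T
~M = ~F = T
~M xor W = T xor F = T
((G xor S) xor ~D) xor (~M xor W) = T xor T = F
~(((G xor S) xor ~D) xor (~M xor W)) = ~F = T
So (A) is true.

(B): This is ((~H nand (M -> G)) <-> D) <-> (~S xor W).

~H = ~T = F
M -> G = F -> T = T
~H nand (M -> G) = F nand T = T
(~H nand (M -> G)) <-> D = T <-> F = F
~S = ~T = F
~S xor W = F xor F = F
((~H nand (M -> G)) <-> D) <-> (~S xor W) = F <-> F = T
So (B) is true.

2 of the 2 statements are true ((A), (B)).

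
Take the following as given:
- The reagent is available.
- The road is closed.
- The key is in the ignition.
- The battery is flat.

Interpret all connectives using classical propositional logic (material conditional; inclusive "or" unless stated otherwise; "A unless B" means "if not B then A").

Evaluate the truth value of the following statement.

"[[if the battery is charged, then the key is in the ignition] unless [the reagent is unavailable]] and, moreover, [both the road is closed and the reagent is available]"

Let W = "the battery is charged" (False), P = "the key is in the ignition" (True), K = "the reagent is available" (True), V = "the road is closed" (True).
In symbols: ((W -> P) or not K) and (V and K)

W -> P = False -> True = True
not K = not True = False
(W -> P) or not K = True or False = True
V and K = True and True = True
((W -> P) or not K) and (V and K) = True and True = True

true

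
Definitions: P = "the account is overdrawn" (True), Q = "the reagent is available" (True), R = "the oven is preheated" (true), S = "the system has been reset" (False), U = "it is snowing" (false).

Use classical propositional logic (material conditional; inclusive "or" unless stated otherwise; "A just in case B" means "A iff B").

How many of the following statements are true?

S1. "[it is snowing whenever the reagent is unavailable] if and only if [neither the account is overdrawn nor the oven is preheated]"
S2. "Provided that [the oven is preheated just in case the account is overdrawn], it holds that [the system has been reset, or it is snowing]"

0

S1: In symbols: (~Q -> U) <-> (P nor R)

~Q = ~T = F
~Q -> U = F -> F = T
P nor R = T nor T = F
(~Q -> U) <-> (P nor R) = T <-> F = F
So S1 is false.

S2: This is (R <-> P) -> (S | U).

R <-> P = T <-> T = T
S | U = F | F = F
(R <-> P) -> (S | U) = T -> F = F
Thus S2 is false.

Count: 0.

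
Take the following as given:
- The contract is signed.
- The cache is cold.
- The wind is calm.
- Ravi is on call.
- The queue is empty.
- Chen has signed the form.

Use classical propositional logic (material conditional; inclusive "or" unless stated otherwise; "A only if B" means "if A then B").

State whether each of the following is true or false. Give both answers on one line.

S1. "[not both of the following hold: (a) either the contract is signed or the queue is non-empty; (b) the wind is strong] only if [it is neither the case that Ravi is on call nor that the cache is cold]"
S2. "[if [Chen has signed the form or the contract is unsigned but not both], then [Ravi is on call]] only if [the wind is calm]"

S1 False / S2 True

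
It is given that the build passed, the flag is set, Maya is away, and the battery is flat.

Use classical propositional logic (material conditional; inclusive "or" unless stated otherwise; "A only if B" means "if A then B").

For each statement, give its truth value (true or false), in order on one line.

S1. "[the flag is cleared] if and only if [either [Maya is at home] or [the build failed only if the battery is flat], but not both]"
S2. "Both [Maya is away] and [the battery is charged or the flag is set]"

Let Q = "the flag is set" (T), G = "Maya is at home" (F), K = "the build passed" (T), L = "the battery is charged" (F).

S1: In symbols: ~Q <-> (G xor (~K -> ~L))

~Q = ~T = F
~K = ~T = F
~L = ~F = T
~K -> ~L = F -> T = T
G xor (~K -> ~L) = F xor T = T
~Q <-> (G xor (~K -> ~L)) = F <-> T = F
Hence S1 is false.

S2: This is ~G & (L | Q).

~G = ~F = T
L | Q = F | T = T
~G & (L | Q) = T & T = T
Hence S2 is true.

S1 False / S2 True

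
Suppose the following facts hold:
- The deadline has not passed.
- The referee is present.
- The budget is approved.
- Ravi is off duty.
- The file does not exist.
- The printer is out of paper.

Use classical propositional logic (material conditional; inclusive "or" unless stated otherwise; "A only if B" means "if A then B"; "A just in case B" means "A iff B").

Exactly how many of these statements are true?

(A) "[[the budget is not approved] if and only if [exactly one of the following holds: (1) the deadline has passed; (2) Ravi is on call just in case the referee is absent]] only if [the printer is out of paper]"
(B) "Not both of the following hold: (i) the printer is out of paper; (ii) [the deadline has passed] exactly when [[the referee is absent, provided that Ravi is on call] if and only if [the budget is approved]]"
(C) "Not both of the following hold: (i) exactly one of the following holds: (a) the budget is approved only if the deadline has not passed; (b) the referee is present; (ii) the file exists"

Let W = "the budget is approved" (True), D = "the deadline has passed" (False), R = "Ravi is on call" (False), V = "the referee is present" (True), M = "the printer has paper" (False), S = "the file exists" (False).

(A): Parsed as (not W iff (D xor (R iff not V))) -> not M

not W = not True = False
not V = not True = False
R iff not V = False iff False = True
D xor (R iff not V) = False xor True = True
not W iff (D xor (R iff not V)) = False iff True = False
not M = not False = True
(not W iff (D xor (R iff not V))) -> not M = False -> True = True
Thus (A) is true.

(B): Parsed as not M nand (D iff ((R -> not V) iff W))

not M = not False = True
not V = not True = False
R -> not V = False -> False = True
(R -> not V) iff W = True iff True = True
D iff ((R -> not V) iff W) = False iff True = False
not M nand (D iff ((R -> not V) iff W)) = True nand False = True
Thus (B) is true.

(C): This is ((W -> not D) xor V) nand S.

not D = not False = True
W -> not D = True -> True = True
(W -> not D) xor V = True xor True = False
((W -> not D) xor V) nand S = False nand False = True
So (C) is true.

Count: 3.

3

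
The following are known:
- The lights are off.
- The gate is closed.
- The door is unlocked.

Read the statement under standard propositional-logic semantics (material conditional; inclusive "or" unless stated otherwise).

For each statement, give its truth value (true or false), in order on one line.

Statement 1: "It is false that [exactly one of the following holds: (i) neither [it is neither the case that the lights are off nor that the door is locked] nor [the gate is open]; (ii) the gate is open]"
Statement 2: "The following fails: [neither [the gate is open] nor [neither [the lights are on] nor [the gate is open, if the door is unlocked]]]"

Let W = "the lights are on" (False), H = "the door is locked" (False), V = "the gate is open" (False).

Statement 1: This is not (((not W nor H) nor V) xor V).

not W = not False = True
not W nor H = True nor False = False
(not W nor H) nor V = False nor False = True
((not W nor H) nor V) xor V = True xor False = True
not (((not W nor H) nor V) xor V) = not True = False
Thus Statement 1 is false.

Statement 2: Formalization: not (V nor (W nor (not H -> V)))

not H = not False = True
not H -> V = True -> False = False
W nor (not H -> V) = False nor False = True
V nor (W nor (not H -> V)) = False nor True = False
not (V nor (W nor (not H -> V))) = not False = True
Thus Statement 2 is true.

Statement 1 False / Statement 2 True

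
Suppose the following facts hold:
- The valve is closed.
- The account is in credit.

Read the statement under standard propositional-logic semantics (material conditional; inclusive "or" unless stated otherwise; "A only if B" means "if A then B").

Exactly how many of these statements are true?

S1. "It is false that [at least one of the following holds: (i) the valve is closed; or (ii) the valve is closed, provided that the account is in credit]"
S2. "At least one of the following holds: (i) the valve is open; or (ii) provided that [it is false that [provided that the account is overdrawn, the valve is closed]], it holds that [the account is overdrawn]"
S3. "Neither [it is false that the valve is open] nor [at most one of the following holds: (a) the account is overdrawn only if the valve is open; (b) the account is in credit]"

Let P = "the valve is open" (False), Q = "the account is overdrawn" (False).

S1: In symbols: not (not P or (not Q -> not P))

not P = not False = True
not Q = not False = True
not P = not False = True
not Q -> not P = True -> True = True
not P or (not Q -> not P) = True or True = True
not (not P or (not Q -> not P)) = not True = False
So S1 is false.

S2: Parsed as P or (not (Q -> not P) -> Q)

not P = not False = True
Q -> not P = False -> True = True
not (Q -> not P) = not True = False
not (Q -> not P) -> Q = False -> False = True
P or (not (Q -> not P) -> Q) = False or True = True
So S2 is true.

S3: In symbols: not P nor ((Q -> P) nand not Q)

not P = not False = True
Q -> P = False -> False = True
not Q = not False = True
(Q -> P) nand not Q = True nand True = False
not P nor ((Q -> P) nand not Q) = True nor False = False
Thus S3 is false.

1 of the 3 statements is true.

1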